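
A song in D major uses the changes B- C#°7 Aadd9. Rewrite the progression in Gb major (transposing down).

Eb- F°7 Dbadd9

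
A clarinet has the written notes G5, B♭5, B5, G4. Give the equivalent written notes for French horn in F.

B5 D6 D#6 B4

First find concert pitch: the A clarinet sounds a minor third below written, so G5 B♭5 B5 G4 sounds E5 G5 G#5 E4.
Then write for French horn in F: it sounds a perfect fifth below written, so the part must be a perfect fifth above concert.
E5 → B5
G5 → D6
G#5 → D#6
E4 → B4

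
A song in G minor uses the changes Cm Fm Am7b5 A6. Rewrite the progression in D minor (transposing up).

G minor up to D minor is a perfect fifth; each chord root moves by that interval while the quality stays the same.
Cm: root C up a perfect fifth → G, giving Gm.
Fm: root F up a perfect fifth → C, giving Cm.
Am7b5: root A up a perfect fifth → E, giving Em7b5.
A6: root A up a perfect fifth → E, giving E6.

Gm Cm Em7b5 E6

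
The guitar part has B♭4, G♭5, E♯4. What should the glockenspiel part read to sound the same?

Bb1 Gb2 E#1

First find concert pitch: the guitar sounds a perfect octave below written, so B♭4 G♭5 E♯4 sounds Bb3 Gb4 E#3.
Then write for glockenspiel: it sounds a perfect fifteenth above written, so the part must be a perfect fifteenth below concert.
Bb3 → Bb1
Gb4 → Gb2
E#3 → E#1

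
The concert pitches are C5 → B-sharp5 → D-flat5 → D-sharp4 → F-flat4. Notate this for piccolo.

The piccolo sounds a perfect octave above written, so the written part must be a perfect octave below concert — transpose each note down.
C5 to C4
B#5 to B#4
Db5 to Db4
D#4 to D#3
Fb4 to Fb3

C4 B#4 Db4 D#3 Fb3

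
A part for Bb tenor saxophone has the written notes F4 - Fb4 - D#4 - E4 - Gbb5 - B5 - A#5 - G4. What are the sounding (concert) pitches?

Eb3 Ebb3 C#3 D3 Fbb4 A4 G#4 F3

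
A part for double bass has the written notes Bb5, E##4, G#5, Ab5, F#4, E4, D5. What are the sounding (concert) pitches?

Bb4 E##3 G#4 Ab4 F#3 E3 D4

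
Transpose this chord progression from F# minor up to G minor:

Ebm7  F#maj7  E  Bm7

F# minor up to G minor is a minor second; each chord root moves by that interval while the quality stays the same.
Ebm7: root Eb up a minor second → Fb, giving Fbm7.
F#maj7: root F# up a minor second → G, giving Gmaj7.
E: root E up a minor second → F, giving F.
Bm7: root B up a minor second → C, giving Cm7.

Fbm7 Gmaj7 F Cm7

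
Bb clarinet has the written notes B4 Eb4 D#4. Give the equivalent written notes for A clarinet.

C5 Fb4 E4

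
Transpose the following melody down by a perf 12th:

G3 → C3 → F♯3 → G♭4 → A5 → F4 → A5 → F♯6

G3: a twelfth down reaches C, and 19 semitones makes it C2.
A perfect twelfth down from C3 gives F1.
A perfect twelfth down from F#3 gives B1.
Gb4 down a perfect twelfth is Cb3.
A5 down a perfect twelfth is D4.
A perfect twelfth down from F4 gives Bb2.
A perfect twelfth down from A5 gives D4.
A perfect twelfth down from F#6 gives B4.

C2 F1 B1 Cb3 D4 Bb2 D4 B4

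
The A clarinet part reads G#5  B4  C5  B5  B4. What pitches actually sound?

E#5 G#4 A4 G#5 G#4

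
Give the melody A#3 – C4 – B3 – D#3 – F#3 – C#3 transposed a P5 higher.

E#4 G4 F#4 A#3 C#4 G#3

A perfect fifth up from A#3 gives E#4.
A perfect fifth up from C4 gives G4.
A perfect fifth up from B3 gives F#4.
D#3 up a perfect fifth is A#3.
F#3: a fifth up reaches C, and 7 semitones makes it C#4.
C#3: a fifth up reaches G, and 7 semitones makes it G#3.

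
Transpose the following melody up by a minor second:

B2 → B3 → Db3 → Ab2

C3 C4 Ebb3 Bbb2

B2 becomes C3
B3 becomes C4
Db3 becomes Ebb3
Ab2 becomes Bbb2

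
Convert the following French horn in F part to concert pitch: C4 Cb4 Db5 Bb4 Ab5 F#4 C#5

Written C4 on the French horn in F sounds as F3, a perfect fifth lower; apply that shift to every note.
C4 → F3
Cb4 → Fb3
Db5 → Gb4
Bb4 → Eb4
Ab5 → Db5
F#4 → B3
C#5 → F#4

F3 Fb3 Gb4 Eb4 Db5 B3 F#4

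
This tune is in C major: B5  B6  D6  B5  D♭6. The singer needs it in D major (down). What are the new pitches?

C#5 C#6 E5 C#5 Eb5

From C down to D is a minor seventh; apply that to each pitch.
B5 -> C#5
B6 -> C#6
D6 -> E5
B5 -> C#5
Db6 -> Eb5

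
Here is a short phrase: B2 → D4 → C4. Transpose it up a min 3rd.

D3 F4 Eb4

B2 -> D3
D4 -> F4
C4 -> Eb4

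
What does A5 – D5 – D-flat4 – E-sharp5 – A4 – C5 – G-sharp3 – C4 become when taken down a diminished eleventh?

E#4 A#3 A2 B##3 E#3 G#3 D##2 G#2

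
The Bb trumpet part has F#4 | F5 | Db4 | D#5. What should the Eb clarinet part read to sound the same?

First find concert pitch: the Bb trumpet sounds a major second below written, so F#4 F5 Db4 D#5 sounds E4 Eb5 Cb4 C#5.
Then write for Eb clarinet: it sounds a minor third above written, so the part must be a minor third below concert.
E4 → C#4
Eb5 → C5
Cb4 → Ab3
C#5 → A#4

C#4 C5 Ab3 A#4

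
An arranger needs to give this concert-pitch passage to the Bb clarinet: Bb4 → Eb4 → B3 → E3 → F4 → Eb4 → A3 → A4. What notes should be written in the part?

C5 F4 C#4 F#3 G4 F4 B3 B4

The Bb clarinet sounds a major second below written, so the written part must be a major second above concert — transpose each note up.
Bb4 gives C5
Eb4 gives F4
B3 gives C#4
E3 gives F#3
F4 gives G4
Eb4 gives F4
A3 gives B3
A4 gives B4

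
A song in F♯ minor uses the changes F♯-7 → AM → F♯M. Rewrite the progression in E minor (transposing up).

E-7 GM EM

F♯ minor up to E minor is a minor seventh; each chord root moves by that interval while the quality stays the same.
F♯-7: root F♯ up a minor seventh → E, giving E-7.
AM: root A up a minor seventh → G, giving GM.
F♯M: root F♯ up a minor seventh → E, giving EM.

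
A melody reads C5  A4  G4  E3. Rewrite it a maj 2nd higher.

D5 B4 A4 F#3

C5 up a major second is D5.
A major second up from A4 gives B4.
G4 up a major second is A4.
E3: a second up reaches F, and 2 semitones makes it F#3.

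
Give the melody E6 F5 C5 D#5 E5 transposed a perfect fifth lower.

E6 down a perfect fifth is A5.
F5: a fifth down reaches B, and 7 semitones makes it Bb4.
C5: a fifth down reaches F, and 7 semitones makes it F4.
A perfect fifth down from D#5 gives G#4.
E5 down a perfect fifth is A4.

A5 Bb4 F4 G#4 A4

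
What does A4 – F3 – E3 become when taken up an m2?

A4 up a minor second is Bb4.
A minor second up from F3 gives Gb3.
E3: a second up reaches F, and 1 semitone makes it F3.

Bb4 Gb3 F3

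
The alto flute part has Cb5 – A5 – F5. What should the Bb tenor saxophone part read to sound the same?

Ab5 F#6 D6

First find concert pitch: the alto flute sounds a perfect fourth below written, so Cb5 A5 F5 sounds Gb4 E5 C5.
Then write for Bb tenor saxophone: it sounds a major ninth below written, so the part must be a major ninth above concert.
Gb4 → Ab5
E5 → F#6
C5 → D6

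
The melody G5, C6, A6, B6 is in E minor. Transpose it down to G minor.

Bb4 Eb5 C6 D6

From E down to G is a major sixth; apply that to each pitch.
G5 → Bb4
C6 → Eb5
A6 → C6
B6 → D6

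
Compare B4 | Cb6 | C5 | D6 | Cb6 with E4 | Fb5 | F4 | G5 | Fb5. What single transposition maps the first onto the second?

down a perfect fifth

Take the first pair: B4 → E4. B to E spans 5 letter names, so the interval is some kind of fifth.
E4 to B4 is 7 semitones, which makes it a perfect fifth; the second version is lower, so the direction is down.
Checking another pair — Cb6 → Fb5 — gives the same interval.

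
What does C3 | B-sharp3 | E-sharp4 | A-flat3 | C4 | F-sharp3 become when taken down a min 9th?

A minor ninth down from C3 gives B1.
A minor ninth down from B#3 gives A##2.
A minor ninth down from E#4 gives D##3.
A minor ninth down from Ab3 gives G2.
A minor ninth down from C4 gives B2.
F#3 down a minor ninth is E#2.

B1 A##2 D##3 G2 B2 E#2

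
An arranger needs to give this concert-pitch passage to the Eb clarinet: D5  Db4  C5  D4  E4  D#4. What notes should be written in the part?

The Eb clarinet sounds a minor third above written, so the written part must be a minor third below concert — transpose each note down.
D5 gives B4
Db4 gives Bb3
C5 gives A4
D4 gives B3
E4 gives C#4
D#4 gives B#3

B4 Bb3 A4 B3 C#4 B#3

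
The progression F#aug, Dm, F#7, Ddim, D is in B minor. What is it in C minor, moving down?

Gaug Ebm G7 Ebdim Eb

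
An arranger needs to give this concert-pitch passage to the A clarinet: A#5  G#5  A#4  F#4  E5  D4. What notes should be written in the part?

The A clarinet sounds a minor third below written, so the written part must be a minor third above concert — transpose each note up.
A#5 to C#6
G#5 to B5
A#4 to C#5
F#4 to A4
E5 to G5
D4 to F4

C#6 B5 C#5 A4 G5 F4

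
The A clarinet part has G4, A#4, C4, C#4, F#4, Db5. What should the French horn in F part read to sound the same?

B4 C##5 E4 E#4 A#4 F5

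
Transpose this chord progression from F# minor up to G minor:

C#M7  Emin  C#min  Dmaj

F# minor up to G minor is a minor second; each chord root moves by that interval while the quality stays the same.
C#M7: root C# up a minor second → D, giving DM7.
Emin: root E up a minor second → F, giving Fmin.
C#min: root C# up a minor second → D, giving Dmin.
Dmaj: root D up a minor second → Eb, giving Ebmaj.

DM7 Fmin Dmin Ebmaj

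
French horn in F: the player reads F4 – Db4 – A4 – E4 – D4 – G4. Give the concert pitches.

Bb3 Gb3 D4 A3 G3 C4

Written C4 on the French horn in F sounds as F3, a perfect fifth lower; apply that shift to every note.
F4 -> Bb3
Db4 -> Gb3
A4 -> D4
E4 -> A3
D4 -> G3
G4 -> C4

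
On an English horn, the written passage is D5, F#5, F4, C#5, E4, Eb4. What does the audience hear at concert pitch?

Written C4 on the English horn sounds as F3, a perfect fifth lower; apply that shift to every note.
D5 becomes G4
F#5 becomes B4
F4 becomes Bb3
C#5 becomes F#4
E4 becomes A3
Eb4 becomes Ab3

G4 B4 Bb3 F#4 A3 Ab3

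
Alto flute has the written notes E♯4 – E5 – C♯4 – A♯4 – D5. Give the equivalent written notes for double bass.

First find concert pitch: the alto flute sounds a perfect fourth below written, so E♯4 E5 C♯4 A♯4 D5 sounds B#3 B4 G#3 E#4 A4.
Then write for double bass: it sounds a perfect octave below written, so the part must be a perfect octave above concert.
B#3 → B#4
B4 → B5
G#3 → G#4
E#4 → E#5
A4 → A5

B#4 B5 G#4 E#5 A5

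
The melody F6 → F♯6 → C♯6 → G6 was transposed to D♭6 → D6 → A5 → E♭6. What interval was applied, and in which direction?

Take the first pair: F6 → Db6. F to D spans 3 letter names, so the interval is some kind of third.
Db6 to F6 is 4 semitones, which makes it a major third; the second version is lower, so the direction is down.
Checking another pair — G6 → Eb6 — gives the same interval.

down a major third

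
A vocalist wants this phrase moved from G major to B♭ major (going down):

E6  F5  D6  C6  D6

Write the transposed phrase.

G major to B♭ major down is a major sixth, so every note moves down by that interval.
E6 becomes G5
F5 becomes Ab4
D6 becomes F5
C6 becomes Eb5
D6 becomes F5

G5 Ab4 F5 Eb5 F5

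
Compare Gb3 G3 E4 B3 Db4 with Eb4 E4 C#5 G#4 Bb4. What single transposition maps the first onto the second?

up a major sixth

Take the first pair: Gb3 → Eb4. G to E spans 6 letter names, so the interval is some kind of sixth.
Gb3 to Eb4 is 9 semitones, which makes it a major sixth; the second version is higher, so the direction is up.
Checking another pair — Db4 → Bb4 — gives the same interval.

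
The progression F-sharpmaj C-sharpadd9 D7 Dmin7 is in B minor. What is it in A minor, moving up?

B minor up to A minor is a minor seventh; each chord root moves by that interval while the quality stays the same.
F-sharpmaj: root F-sharp up a minor seventh → E, giving Emaj.
C-sharpadd9: root C-sharp up a minor seventh → B, giving Badd9.
D7: root D up a minor seventh → C, giving C7.
Dmin7: root D up a minor seventh → C, giving Cmin7.

Emaj Badd9 C7 Cmin7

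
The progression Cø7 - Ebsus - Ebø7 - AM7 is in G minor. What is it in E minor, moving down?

Aø7 Csus Cø7 F#M7

G minor down to E minor is a minor third; each chord root moves by that interval while the quality stays the same.
Cø7: root C down a minor third → A, giving Aø7.
Ebsus: root Eb down a minor third → C, giving Csus.
Ebø7: root Eb down a minor third → C, giving Cø7.
AM7: root A down a minor third → F#, giving F#M7.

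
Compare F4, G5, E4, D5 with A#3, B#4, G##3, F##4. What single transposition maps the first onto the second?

From F4 to A#3 is 6 letter names — a sixth of some quality.
A#3 to F4 is 7 semitones, which makes it a diminished sixth; the second version is lower, so the direction is down.
Checking another pair — D5 → F##4 — gives the same interval.

down a diminished sixth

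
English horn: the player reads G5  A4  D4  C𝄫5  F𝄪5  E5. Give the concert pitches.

The English horn sounds a perfect fifth below written, so transpose each written note down a perfect fifth.
G5 -> C5
A4 -> D4
D4 -> G3
Cbb5 -> Fbb4
F##5 -> B#4
E5 -> A4

C5 D4 G3 Fbb4 B#4 A4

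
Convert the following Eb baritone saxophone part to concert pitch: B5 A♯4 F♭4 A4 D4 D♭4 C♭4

D4 C#3 Abb2 C3 F2 Fb2 Ebb2

The Eb baritone saxophone sounds a major thirteenth below written, so transpose each written note down a major thirteenth.
B5 gives D4
A#4 gives C#3
Fb4 gives Abb2
A4 gives C3
D4 gives F2
Db4 gives Fb2
Cb4 gives Ebb2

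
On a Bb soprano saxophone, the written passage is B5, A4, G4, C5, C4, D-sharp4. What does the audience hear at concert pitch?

A5 G4 F4 Bb4 Bb3 C#4

The Bb soprano saxophone sounds a major second below written, so transpose each written note down a major second.
B5 -> A5
A4 -> G4
G4 -> F4
C5 -> Bb4
C4 -> Bb3
D#4 -> C#4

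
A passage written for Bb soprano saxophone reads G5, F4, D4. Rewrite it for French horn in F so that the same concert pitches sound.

C6 Bb4 G4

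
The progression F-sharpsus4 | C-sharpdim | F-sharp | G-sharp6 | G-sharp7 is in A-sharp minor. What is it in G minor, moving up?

Ebsus4 Bbdim Eb F6 F7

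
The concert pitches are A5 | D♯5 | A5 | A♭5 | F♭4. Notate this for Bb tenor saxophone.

B6 E#6 B6 Bb6 Gb5

Written C4 sounds as Bb2 on the Bb tenor saxophone, so concert pitches are written a major ninth up.
A5 → B6
D#5 → E#6
A5 → B6
Ab5 → Bb6
Fb4 → Gb5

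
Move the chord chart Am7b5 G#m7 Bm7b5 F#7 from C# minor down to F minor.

C# minor down to F minor is an augmented fifth; each chord root moves by that interval while the quality stays the same.
Am7b5: root A down an augmented fifth → Db, giving Dbm7b5.
G#m7: root G# down an augmented fifth → C, giving Cm7.
Bm7b5: root B down an augmented fifth → Eb, giving Ebm7b5.
F#7: root F# down an augmented fifth → Bb, giving Bb7.

Dbm7b5 Cm7 Ebm7b5 Bb7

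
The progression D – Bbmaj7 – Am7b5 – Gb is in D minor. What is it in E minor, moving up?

E Cmaj7 Bm7b5 Ab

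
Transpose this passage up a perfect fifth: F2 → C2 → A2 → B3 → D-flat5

F2 up a perfect fifth is C3.
C2 up a perfect fifth is G2.
A2 up a perfect fifth is E3.
B3: a fifth up reaches F, and 7 semitones makes it F#4.
Db5 up a perfect fifth is Ab5.

C3 G2 E3 F#4 Ab5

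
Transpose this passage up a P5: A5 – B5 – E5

A5 → E6
B5 → F#6
E5 → B5

E6 F#6 B5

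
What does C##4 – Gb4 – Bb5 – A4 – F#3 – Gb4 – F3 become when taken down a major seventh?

C##4 to D#3
Gb4 to Abb3
Bb5 to Cb5
A4 to Bb3
F#3 to G2
Gb4 to Abb3
F3 to Gb2

D#3 Abb3 Cb5 Bb3 G2 Abb3 Gb2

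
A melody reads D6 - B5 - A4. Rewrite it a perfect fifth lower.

D6: a fifth down reaches G, and 7 semitones makes it G5.
B5 down a perfect fifth is E5.
A4: a fifth down reaches D, and 7 semitones makes it D4.

G5 E5 D4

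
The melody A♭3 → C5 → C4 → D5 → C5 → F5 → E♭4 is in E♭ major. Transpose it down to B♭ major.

Eb3 G4 G3 A4 G4 C5 Bb3

E♭ major to B♭ major down is a perfect fourth, so every note moves down by that interval.
Ab3 gives Eb3
C5 gives G4
C4 gives G3
D5 gives A4
C5 gives G4
F5 gives C5
Eb4 gives Bb3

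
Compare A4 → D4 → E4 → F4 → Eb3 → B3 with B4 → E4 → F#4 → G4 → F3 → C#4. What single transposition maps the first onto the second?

From A4 to B4 is 2 letter names — a second of some quality.
A4 to B4 is 2 semitones, which makes it a major second; the second version is higher, so the direction is up.
Checking another pair — B3 → C#4 — gives the same interval.

up a major second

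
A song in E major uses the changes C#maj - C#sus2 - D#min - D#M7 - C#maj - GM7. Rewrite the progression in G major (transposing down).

E major down to G major is a major sixth; each chord root moves by that interval while the quality stays the same.
C#maj: root C# down a major sixth → E, giving Emaj.
C#sus2: root C# down a major sixth → E, giving Esus2.
D#min: root D# down a major sixth → F#, giving F#min.
D#M7: root D# down a major sixth → F#, giving F#M7.
C#maj: root C# down a major sixth → E, giving Emaj.
GM7: root G down a major sixth → Bb, giving BbM7.

Emaj Esus2 F#min F#M7 Emaj BbM7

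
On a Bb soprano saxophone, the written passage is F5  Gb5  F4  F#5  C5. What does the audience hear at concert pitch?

Eb5 Fb5 Eb4 E5 Bb4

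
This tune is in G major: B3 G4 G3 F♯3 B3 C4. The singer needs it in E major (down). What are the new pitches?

From G down to E is a minor third; apply that to each pitch.
B3 → G#3
G4 → E4
G3 → E3
F#3 → D#3
B3 → G#3
C4 → A3

G#3 E4 E3 D#3 G#3 A3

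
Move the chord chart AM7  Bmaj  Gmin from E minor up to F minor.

E minor up to F minor is a minor second; each chord root moves by that interval while the quality stays the same.
AM7: root A up a minor second → Bb, giving BbM7.
Bmaj: root B up a minor second → C, giving Cmaj.
Gmin: root G up a minor second → Ab, giving Abmin.

BbM7 Cmaj Abmin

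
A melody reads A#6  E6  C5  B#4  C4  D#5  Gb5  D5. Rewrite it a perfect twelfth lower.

D#5 A4 F3 E#3 F2 G#3 Cb4 G3

A#6 to D#5
E6 to A4
C5 to F3
B#4 to E#3
C4 to F2
D#5 to G#3
Gb5 to Cb4
D5 to G3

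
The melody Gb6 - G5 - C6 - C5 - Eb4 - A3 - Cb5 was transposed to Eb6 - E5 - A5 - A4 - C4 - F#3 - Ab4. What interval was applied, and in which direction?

Take the first pair: Gb6 → Eb6. G to E spans 3 letter names, so the interval is some kind of third.
Eb6 to Gb6 is 3 semitones, which makes it a minor third; the second version is lower, so the direction is down.
Checking another pair — Cb5 → Ab4 — gives the same interval.

down a minor third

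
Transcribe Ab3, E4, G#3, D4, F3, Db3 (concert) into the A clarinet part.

Cb4 G4 B3 F4 Ab3 Fb3

The A clarinet sounds a minor third below written, so the written part must be a minor third above concert — transpose each note up.
Ab3 -> Cb4
E4 -> G4
G#3 -> B3
D4 -> F4
F3 -> Ab3
Db3 -> Fb3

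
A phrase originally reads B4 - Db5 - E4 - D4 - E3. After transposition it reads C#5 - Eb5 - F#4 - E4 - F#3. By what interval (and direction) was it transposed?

up a major second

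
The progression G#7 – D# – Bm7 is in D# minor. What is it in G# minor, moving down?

C#7 G# Em7

D# minor down to G# minor is a perfect fifth; each chord root moves by that interval while the quality stays the same.
G#7: root G# down a perfect fifth → C#, giving C#7.
D#: root D# down a perfect fifth → G#, giving G#.
Bm7: root B down a perfect fifth → E, giving Em7.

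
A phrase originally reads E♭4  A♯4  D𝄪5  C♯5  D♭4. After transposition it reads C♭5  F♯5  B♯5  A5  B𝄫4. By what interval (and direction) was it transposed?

From Eb4 to Cb5 is 6 letter names — a sixth of some quality.
Eb4 to Cb5 is 8 semitones, which makes it a minor sixth; the second version is higher, so the direction is up.
Checking another pair — Db4 → Bbb4 — gives the same interval.

up a minor sixth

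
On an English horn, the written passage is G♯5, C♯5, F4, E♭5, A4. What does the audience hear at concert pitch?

C#5 F#4 Bb3 Ab4 D4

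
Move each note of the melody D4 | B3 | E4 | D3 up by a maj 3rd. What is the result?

D4: a third up reaches F, and 4 semitones makes it F#4.
B3 up a major third is D#4.
E4 up a major third is G#4.
A major third up from D3 gives F#3.

F#4 D#4 G#4 F#3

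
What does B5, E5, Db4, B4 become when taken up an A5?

An augmented fifth up from B5 gives F##6.
An augmented fifth up from E5 gives B#5.
An augmented fifth up from Db4 gives A4.
An augmented fifth up from B4 gives F##5.

F##6 B#5 A4 F##5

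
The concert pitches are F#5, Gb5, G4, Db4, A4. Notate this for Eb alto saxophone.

Written C4 sounds as Eb3 on the Eb alto saxophone, so concert pitches are written a major sixth up.
F#5 gives D#6
Gb5 gives Eb6
G4 gives E5
Db4 gives Bb4
A4 gives F#5

D#6 Eb6 E5 Bb4 F#5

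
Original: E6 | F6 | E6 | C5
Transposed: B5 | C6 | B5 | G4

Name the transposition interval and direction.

down a perfect fourth

Take the first pair: E6 → B5. E to B spans 4 letter names, so the interval is some kind of fourth.
B5 to E6 is 5 semitones, which makes it a perfect fourth; the second version is lower, so the direction is down.
Checking another pair — C5 → G4 — gives the same interval.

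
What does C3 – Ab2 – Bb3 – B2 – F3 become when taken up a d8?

Cb4 Abb3 Bbb4 Bb3 Fb4

C3 to Cb4
Ab2 to Abb3
Bb3 to Bbb4
B2 to Bb3
F3 to Fb4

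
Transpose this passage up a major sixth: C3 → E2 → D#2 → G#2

A3 C#3 B#2 E#3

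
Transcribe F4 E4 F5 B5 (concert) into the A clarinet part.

Written C4 sounds as A3 on the A clarinet, so concert pitches are written a minor third up.
F4 becomes Ab4
E4 becomes G4
F5 becomes Ab5
B5 becomes D6

Ab4 G4 Ab5 D6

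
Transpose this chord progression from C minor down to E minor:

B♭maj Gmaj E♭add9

Dmaj Bmaj Gadd9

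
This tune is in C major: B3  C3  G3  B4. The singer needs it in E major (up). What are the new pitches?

C major to E major up is a major third, so every note moves up by that interval.
B3 -> D#4
C3 -> E3
G3 -> B3
B4 -> D#5

D#4 E3 B3 D#5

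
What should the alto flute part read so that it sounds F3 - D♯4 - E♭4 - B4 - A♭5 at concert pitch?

Bb3 G#4 Ab4 E5 Db6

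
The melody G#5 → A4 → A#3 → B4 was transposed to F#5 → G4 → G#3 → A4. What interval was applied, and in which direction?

down a major second

From G#5 to F#5 is 2 letter names — a second of some quality.
F#5 to G#5 is 2 semitones, which makes it a major second; the second version is lower, so the direction is down.
Checking another pair — B4 → A4 — gives the same interval.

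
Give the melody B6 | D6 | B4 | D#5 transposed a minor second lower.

A#6 C#6 A#4 C##5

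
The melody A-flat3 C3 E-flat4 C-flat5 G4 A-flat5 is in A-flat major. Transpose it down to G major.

G3 B2 D4 Bb4 F#4 G5

A-flat major to G major down is a minor second, so every note moves down by that interval.
Ab3 becomes G3
C3 becomes B2
Eb4 becomes D4
Cb5 becomes Bb4
G4 becomes F#4
Ab5 becomes G5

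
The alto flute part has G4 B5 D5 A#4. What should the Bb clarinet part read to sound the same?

First find concert pitch: the alto flute sounds a perfect fourth below written, so G4 B5 D5 A#4 sounds D4 F#5 A4 E#4.
Then write for Bb clarinet: it sounds a major second below written, so the part must be a major second above concert.
D4 → E4
F#5 → G#5
A4 → B4
E#4 → F##4

E4 G#5 B4 F##4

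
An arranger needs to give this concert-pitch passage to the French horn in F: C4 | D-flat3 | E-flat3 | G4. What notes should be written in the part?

The French horn in F sounds a perfect fifth below written, so the written part must be a perfect fifth above concert — transpose each note up.
C4 becomes G4
Db3 becomes Ab3
Eb3 becomes Bb3
G4 becomes D5

G4 Ab3 Bb3 D5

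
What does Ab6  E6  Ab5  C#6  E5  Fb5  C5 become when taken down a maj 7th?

Bbb5 F5 Bbb4 D5 F4 Gbb4 Db4

Ab6 → Bbb5
E6 → F5
Ab5 → Bbb4
C#6 → D5
E5 → F4
Fb5 → Gbb4
C5 → Db4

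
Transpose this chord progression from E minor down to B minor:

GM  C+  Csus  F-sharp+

E minor down to B minor is a perfect fourth; each chord root moves by that interval while the quality stays the same.
GM: root G down a perfect fourth → D, giving DM.
C+: root C down a perfect fourth → G, giving G+.
Csus: root C down a perfect fourth → G, giving Gsus.
F-sharp+: root F-sharp down a perfect fourth → C#, giving C#+.

DM G+ Gsus C#+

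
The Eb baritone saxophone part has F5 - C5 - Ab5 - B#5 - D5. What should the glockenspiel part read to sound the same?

First find concert pitch: the Eb baritone saxophone sounds a major thirteenth below written, so F5 C5 Ab5 B#5 D5 sounds Ab3 Eb3 Cb4 D#4 F3.
Then write for glockenspiel: it sounds a perfect fifteenth above written, so the part must be a perfect fifteenth below concert.
Ab3 → Ab1
Eb3 → Eb1
Cb4 → Cb2
D#4 → D#2
F3 → F1

Ab1 Eb1 Cb2 D#2 F1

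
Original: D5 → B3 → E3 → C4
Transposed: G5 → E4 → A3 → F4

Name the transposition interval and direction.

up a perfect fourth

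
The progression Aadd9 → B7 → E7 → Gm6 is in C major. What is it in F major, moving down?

Dadd9 E7 A7 Cm6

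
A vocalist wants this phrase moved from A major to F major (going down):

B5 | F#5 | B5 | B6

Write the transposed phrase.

From A down to F is a major third; apply that to each pitch.
B5 becomes G5
F#5 becomes D5
B5 becomes G5
B6 becomes G6

G5 D5 G5 G6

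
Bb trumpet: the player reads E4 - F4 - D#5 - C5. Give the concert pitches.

Written C4 on the Bb trumpet sounds as Bb3, a major second lower; apply that shift to every note.
E4 becomes D4
F4 becomes Eb4
D#5 becomes C#5
C5 becomes Bb4

D4 Eb4 C#5 Bb4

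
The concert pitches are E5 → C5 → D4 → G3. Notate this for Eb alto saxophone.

C#6 A5 B4 E4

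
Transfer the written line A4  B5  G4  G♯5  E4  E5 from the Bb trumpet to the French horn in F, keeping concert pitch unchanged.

D5 E6 C5 C#6 A4 A5

First find concert pitch: the Bb trumpet sounds a major second below written, so A4 B5 G4 G♯5 E4 E5 sounds G4 A5 F4 F#5 D4 D5.
Then write for French horn in F: it sounds a perfect fifth below written, so the part must be a perfect fifth above concert.
G4 → D5
A5 → E6
F4 → C5
F#5 → C#6
D4 → A4
D5 → A5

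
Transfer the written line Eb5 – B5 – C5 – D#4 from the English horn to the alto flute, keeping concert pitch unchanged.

First find concert pitch: the English horn sounds a perfect fifth below written, so Eb5 B5 C5 D#4 sounds Ab4 E5 F4 G#3.
Then write for alto flute: it sounds a perfect fourth below written, so the part must be a perfect fourth above concert.
Ab4 → Db5
E5 → A5
F4 → Bb4
G#3 → C#4

Db5 A5 Bb4 C#4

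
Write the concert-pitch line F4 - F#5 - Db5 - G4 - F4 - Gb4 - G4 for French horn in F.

C5 C#6 Ab5 D5 C5 Db5 D5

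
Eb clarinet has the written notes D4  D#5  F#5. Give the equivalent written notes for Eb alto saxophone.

D5 D#6 F#6

First find concert pitch: the Eb clarinet sounds a minor third above written, so D4 D#5 F#5 sounds F4 F#5 A5.
Then write for Eb alto saxophone: it sounds a major sixth below written, so the part must be a major sixth above concert.
F4 → D5
F#5 → D#6
A5 → F#6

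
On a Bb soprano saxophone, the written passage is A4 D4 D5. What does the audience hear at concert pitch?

The Bb soprano saxophone sounds a major second below written, so transpose each written note down a major second.
A4 → G4
D4 → C4
D5 → C5

G4 C4 C5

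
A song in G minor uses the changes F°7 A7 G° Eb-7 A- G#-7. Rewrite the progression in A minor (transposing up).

G°7 B7 A° F-7 B- A#-7

G minor up to A minor is a major second; each chord root moves by that interval while the quality stays the same.
F°7: root F up a major second → G, giving G°7.
A7: root A up a major second → B, giving B7.
G°: root G up a major second → A, giving A°.
Eb-7: root Eb up a major second → F, giving F-7.
A-: root A up a major second → B, giving B-.
G#-7: root G# up a major second → A#, giving A#-7.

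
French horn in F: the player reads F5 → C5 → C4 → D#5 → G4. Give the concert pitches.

Bb4 F4 F3 G#4 C4

Written C4 on the French horn in F sounds as F3, a perfect fifth lower; apply that shift to every note.
F5 gives Bb4
C5 gives F4
C4 gives F3
D#5 gives G#4
G4 gives C4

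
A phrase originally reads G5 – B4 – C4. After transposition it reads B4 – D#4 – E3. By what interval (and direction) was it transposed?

Take the first pair: G5 → B4. G to B spans 6 letter names, so the interval is some kind of sixth.
B4 to G5 is 8 semitones, which makes it a minor sixth; the second version is lower, so the direction is down.
Checking another pair — C4 → E3 — gives the same interval.

down a minor sixth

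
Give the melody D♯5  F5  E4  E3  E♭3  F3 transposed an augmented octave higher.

D##6 F#6 E#5 E#4 E4 F#4

D#5 gives D##6
F5 gives F#6
E4 gives E#5
E3 gives E#4
Eb3 gives E4
F3 gives F#4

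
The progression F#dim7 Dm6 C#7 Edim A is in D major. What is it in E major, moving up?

D major up to E major is a major second; each chord root moves by that interval while the quality stays the same.
F#dim7: root F# up a major second → G#, giving G#dim7.
Dm6: root D up a major second → E, giving Em6.
C#7: root C# up a major second → D#, giving D#7.
Edim: root E up a major second → F#, giving F#dim.
A: root A up a major second → B, giving B.

G#dim7 Em6 D#7 F#dim B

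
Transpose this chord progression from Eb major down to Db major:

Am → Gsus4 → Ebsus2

Gm Fsus4 Dbsus2

Eb major down to Db major is a major second; each chord root moves by that interval while the quality stays the same.
Am: root A down a major second → G, giving Gm.
Gsus4: root G down a major second → F, giving Fsus4.
Ebsus2: root Eb down a major second → Db, giving Dbsus2.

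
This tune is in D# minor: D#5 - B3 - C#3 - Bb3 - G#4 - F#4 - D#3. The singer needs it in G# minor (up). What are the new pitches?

From D# up to G# is a perfect fourth; apply that to each pitch.
D#5 → G#5
B3 → E4
C#3 → F#3
Bb3 → Eb4
G#4 → C#5
F#4 → B4
D#3 → G#3

G#5 E4 F#3 Eb4 C#5 B4 G#3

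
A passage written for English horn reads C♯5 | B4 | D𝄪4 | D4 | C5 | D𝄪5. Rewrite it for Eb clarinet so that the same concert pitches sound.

First find concert pitch: the English horn sounds a perfect fifth below written, so C♯5 B4 D𝄪4 D4 C5 D𝄪5 sounds F#4 E4 G##3 G3 F4 G##4.
Then write for Eb clarinet: it sounds a minor third above written, so the part must be a minor third below concert.
F#4 → D#4
E4 → C#4
G##3 → E##3
G3 → E3
F4 → D4
G##4 → E##4

D#4 C#4 E##3 E3 D4 E##4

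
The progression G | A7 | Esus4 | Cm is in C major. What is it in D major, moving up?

A B7 F#sus4 Dm

C major up to D major is a major second; each chord root moves by that interval while the quality stays the same.
G: root G up a major second → A, giving A.
A7: root A up a major second → B, giving B7.
Esus4: root E up a major second → F#, giving F#sus4.
Cm: root C up a major second → D, giving Dm.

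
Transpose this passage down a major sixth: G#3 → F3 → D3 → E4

B2 Ab2 F2 G3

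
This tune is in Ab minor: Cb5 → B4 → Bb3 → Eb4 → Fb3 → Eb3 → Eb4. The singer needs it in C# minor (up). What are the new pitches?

From Ab up to C# is an augmented third; apply that to each pitch.
Cb5 -> E5
B4 -> D##5
Bb3 -> D#4
Eb4 -> G#4
Fb3 -> A3
Eb3 -> G#3
Eb4 -> G#4

E5 D##5 D#4 G#4 A3 G#3 G#4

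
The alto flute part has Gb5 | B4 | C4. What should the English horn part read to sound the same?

First find concert pitch: the alto flute sounds a perfect fourth below written, so Gb5 B4 C4 sounds Db5 F#4 G3.
Then write for English horn: it sounds a perfect fifth below written, so the part must be a perfect fifth above concert.
Db5 → Ab5
F#4 → C#5
G3 → D4

Ab5 C#5 D4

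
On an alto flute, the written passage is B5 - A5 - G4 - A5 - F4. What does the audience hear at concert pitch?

F#5 E5 D4 E5 C4

The alto flute sounds a perfect fourth below written, so transpose each written note down a perfect fourth.
B5 becomes F#5
A5 becomes E5
G4 becomes D4
A5 becomes E5
F4 becomes C4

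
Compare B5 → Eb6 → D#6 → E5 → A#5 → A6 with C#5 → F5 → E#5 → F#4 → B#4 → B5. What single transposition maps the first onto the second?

down a minor seventh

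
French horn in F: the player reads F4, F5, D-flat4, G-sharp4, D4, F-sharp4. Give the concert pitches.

The French horn in F sounds a perfect fifth below written, so transpose each written note down a perfect fifth.
F4 gives Bb3
F5 gives Bb4
Db4 gives Gb3
G#4 gives C#4
D4 gives G3
F#4 gives B3

Bb3 Bb4 Gb3 C#4 G3 B3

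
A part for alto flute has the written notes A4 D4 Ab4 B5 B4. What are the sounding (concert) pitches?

E4 A3 Eb4 F#5 F#4

The alto flute sounds a perfect fourth below written, so transpose each written note down a perfect fourth.
A4 to E4
D4 to A3
Ab4 to Eb4
B5 to F#5
B4 to F#4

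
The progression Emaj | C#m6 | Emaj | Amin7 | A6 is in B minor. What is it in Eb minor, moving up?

B minor up to Eb minor is a diminished fourth; each chord root moves by that interval while the quality stays the same.
Emaj: root E up a diminished fourth → Ab, giving Abmaj.
C#m6: root C# up a diminished fourth → F, giving Fm6.
Emaj: root E up a diminished fourth → Ab, giving Abmaj.
Amin7: root A up a diminished fourth → Db, giving Dbmin7.
A6: root A up a diminished fourth → Db, giving Db6.

Abmaj Fm6 Abmaj Dbmin7 Db6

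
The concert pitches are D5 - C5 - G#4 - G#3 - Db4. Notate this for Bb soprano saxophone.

Written C4 sounds as Bb3 on the Bb soprano saxophone, so concert pitches are written a major second up.
D5 gives E5
C5 gives D5
G#4 gives A#4
G#3 gives A#3
Db4 gives Eb4

E5 D5 A#4 A#3 Eb4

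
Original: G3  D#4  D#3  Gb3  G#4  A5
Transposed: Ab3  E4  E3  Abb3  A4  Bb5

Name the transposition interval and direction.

up a minor second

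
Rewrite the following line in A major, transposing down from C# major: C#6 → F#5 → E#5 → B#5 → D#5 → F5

A5 D5 C#5 G#5 B4 Db5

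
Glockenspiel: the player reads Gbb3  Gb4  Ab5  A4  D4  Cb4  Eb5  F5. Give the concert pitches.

Gbb5 Gb6 Ab7 A6 D6 Cb6 Eb7 F7

The glockenspiel sounds a perfect fifteenth above written, so transpose each written note up a perfect fifteenth.
Gbb3 becomes Gbb5
Gb4 becomes Gb6
Ab5 becomes Ab7
A4 becomes A6
D4 becomes D6
Cb4 becomes Cb6
Eb5 becomes Eb7
F5 becomes F7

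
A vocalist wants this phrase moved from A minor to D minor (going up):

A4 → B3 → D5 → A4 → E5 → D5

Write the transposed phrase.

A minor to D minor up is a perfect fourth, so every note moves up by that interval.
A4 gives D5
B3 gives E4
D5 gives G5
A4 gives D5
E5 gives A5
D5 gives G5

D5 E4 G5 D5 A5 G5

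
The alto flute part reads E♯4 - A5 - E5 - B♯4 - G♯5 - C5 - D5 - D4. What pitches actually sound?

Written C4 on the alto flute sounds as G3, a perfect fourth lower; apply that shift to every note.
E#4 → B#3
A5 → E5
E5 → B4
B#4 → F##4
G#5 → D#5
C5 → G4
D5 → A4
D4 → A3

B#3 E5 B4 F##4 D#5 G4 A4 A3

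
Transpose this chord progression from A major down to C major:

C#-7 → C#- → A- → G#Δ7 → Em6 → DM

A major down to C major is a major sixth; each chord root moves by that interval while the quality stays the same.
C#-7: root C# down a major sixth → E, giving E-7.
C#-: root C# down a major sixth → E, giving E-.
A-: root A down a major sixth → C, giving C-.
G#Δ7: root G# down a major sixth → B, giving BΔ7.
Em6: root E down a major sixth → G, giving Gm6.
DM: root D down a major sixth → F, giving FM.

E-7 E- C- BΔ7 Gm6 FM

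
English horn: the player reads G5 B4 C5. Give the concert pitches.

C5 E4 F4

Written C4 on the English horn sounds as F3, a perfect fifth lower; apply that shift to every note.
G5 → C5
B4 → E4
C5 → F4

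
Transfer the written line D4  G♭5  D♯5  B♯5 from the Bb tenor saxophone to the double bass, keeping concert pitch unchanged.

First find concert pitch: the Bb tenor saxophone sounds a major ninth below written, so D4 G♭5 D♯5 B♯5 sounds C3 Fb4 C#4 A#4.
Then write for double bass: it sounds a perfect octave below written, so the part must be a perfect octave above concert.
C3 → C4
Fb4 → Fb5
C#4 → C#5
A#4 → A#5

C4 Fb5 C#5 A#5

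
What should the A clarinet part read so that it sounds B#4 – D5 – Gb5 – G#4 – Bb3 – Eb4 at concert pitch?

D#5 F5 Bbb5 B4 Db4 Gb4

Written C4 sounds as A3 on the A clarinet, so concert pitches are written a minor third up.
B#4 gives D#5
D5 gives F5
Gb5 gives Bbb5
G#4 gives B4
Bb3 gives Db4
Eb4 gives Gb4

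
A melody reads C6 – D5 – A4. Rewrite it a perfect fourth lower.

G5 A4 E4

C6 gives G5
D5 gives A4
A4 gives E4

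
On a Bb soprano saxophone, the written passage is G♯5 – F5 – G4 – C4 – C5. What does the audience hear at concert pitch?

Written C4 on the Bb soprano saxophone sounds as Bb3, a major second lower; apply that shift to every note.
G#5 -> F#5
F5 -> Eb5
G4 -> F4
C4 -> Bb3
C5 -> Bb4

F#5 Eb5 F4 Bb3 Bb4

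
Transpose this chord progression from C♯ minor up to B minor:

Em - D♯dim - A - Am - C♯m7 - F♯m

Dm C#dim G Gm Bm7 Em

C♯ minor up to B minor is a minor seventh; each chord root moves by that interval while the quality stays the same.
Em: root E up a minor seventh → D, giving Dm.
D♯dim: root D♯ up a minor seventh → C#, giving C#dim.
A: root A up a minor seventh → G, giving G.
Am: root A up a minor seventh → G, giving Gm.
C♯m7: root C♯ up a minor seventh → B, giving Bm7.
F♯m: root F♯ up a minor seventh → E, giving Em.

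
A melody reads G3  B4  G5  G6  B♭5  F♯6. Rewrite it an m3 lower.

E3 G#4 E5 E6 G5 D#6

G3: a third down reaches E, and 3 semitones makes it E3.
B4 down a minor third is G#4.
A minor third down from G5 gives E5.
A minor third down from G6 gives E6.
A minor third down from Bb5 gives G5.
F#6: a third down reaches D, and 3 semitones makes it D#6.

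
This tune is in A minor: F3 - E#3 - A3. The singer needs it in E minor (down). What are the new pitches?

C3 B#2 E3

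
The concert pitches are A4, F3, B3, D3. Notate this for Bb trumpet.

The Bb trumpet sounds a major second below written, so the written part must be a major second above concert — transpose each note up.
A4 becomes B4
F3 becomes G3
B3 becomes C#4
D3 becomes E3

B4 G3 C#4 E3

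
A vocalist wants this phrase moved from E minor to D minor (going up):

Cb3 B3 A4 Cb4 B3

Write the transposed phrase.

Bbb3 A4 G5 Bbb4 A4

From E up to D is a minor seventh; apply that to each pitch.
Cb3 becomes Bbb3
B3 becomes A4
A4 becomes G5
Cb4 becomes Bbb4
B3 becomes A4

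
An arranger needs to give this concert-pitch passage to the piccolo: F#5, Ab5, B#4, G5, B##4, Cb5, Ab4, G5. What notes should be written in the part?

Written C4 sounds as C5 on the piccolo, so concert pitches are written a perfect octave down.
F#5 → F#4
Ab5 → Ab4
B#4 → B#3
G5 → G4
B##4 → B##3
Cb5 → Cb4
Ab4 → Ab3
G5 → G4

F#4 Ab4 B#3 G4 B##3 Cb4 Ab3 G4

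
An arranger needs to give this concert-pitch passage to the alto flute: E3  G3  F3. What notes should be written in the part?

A3 C4 Bb3

Written C4 sounds as G3 on the alto flute, so concert pitches are written a perfect fourth up.
E3 -> A3
G3 -> C4
F3 -> Bb3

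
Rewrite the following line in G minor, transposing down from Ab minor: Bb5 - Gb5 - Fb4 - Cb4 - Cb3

A5 F5 Eb4 Bb3 Bb2

From Ab down to G is a minor second; apply that to each pitch.
Bb5 to A5
Gb5 to F5
Fb4 to Eb4
Cb4 to Bb3
Cb3 to Bb2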